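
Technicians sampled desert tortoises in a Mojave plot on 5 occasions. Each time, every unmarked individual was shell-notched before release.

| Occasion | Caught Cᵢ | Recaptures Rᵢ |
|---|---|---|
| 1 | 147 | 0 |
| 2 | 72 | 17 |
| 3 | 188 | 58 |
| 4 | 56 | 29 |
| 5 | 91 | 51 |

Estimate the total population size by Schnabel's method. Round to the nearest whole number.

Marked at large before each occasion: Mᵢ = Σⱼ<ᵢ (Cⱼ − Rⱼ) → M1=0, M2=147, M3=202, M4=332, M5=359
Σ MᵢCᵢ = 0·147 + 147·72 + 202·188 + 332·56 + 359·91 = 0 + 10584 + 37976 + 18592 + 32669 = 99821
Σ Rᵢ = 0 + 17 + 58 + 29 + 51 = 155
N̂ = 99821 / 155 ≈ 644.0 → 644

N ≈ 644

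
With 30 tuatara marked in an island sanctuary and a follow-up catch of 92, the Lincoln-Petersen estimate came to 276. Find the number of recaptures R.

From N = M·C/R: R = M·C / N = 30·92 / 276 = 2760 / 276 = 10.

R = 10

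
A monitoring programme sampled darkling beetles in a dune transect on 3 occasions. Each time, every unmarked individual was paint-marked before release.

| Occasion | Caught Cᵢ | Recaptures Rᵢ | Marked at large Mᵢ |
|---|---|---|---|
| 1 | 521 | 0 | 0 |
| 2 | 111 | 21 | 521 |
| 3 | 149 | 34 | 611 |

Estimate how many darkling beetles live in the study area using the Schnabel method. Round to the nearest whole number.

N ≈ 2707

Σ MᵢCᵢ = 0·521 + 521·111 + 611·149 = 0 + 57831 + 91039 = 148870
Σ Rᵢ = 0 + 21 + 34 = 55
N̂ = 148870 / 55 ≈ 2706.7 → 2707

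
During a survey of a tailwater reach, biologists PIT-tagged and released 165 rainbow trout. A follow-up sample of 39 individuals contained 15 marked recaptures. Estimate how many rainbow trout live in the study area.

N = 429

N = (165 × 39) / 15 = 6435 / 15 = 429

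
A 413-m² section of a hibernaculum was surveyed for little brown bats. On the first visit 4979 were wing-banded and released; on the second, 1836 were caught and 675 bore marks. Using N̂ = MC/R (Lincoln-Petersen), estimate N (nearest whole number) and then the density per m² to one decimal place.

N̂ = 4979·1836/675 = 9141444/675 ≈ 13542.9 → 13543
Density = N̂ / area = 13543 / 413 ≈ 32.79 → 32.8 per m²

density ≈ 32.8 little brown bats per m²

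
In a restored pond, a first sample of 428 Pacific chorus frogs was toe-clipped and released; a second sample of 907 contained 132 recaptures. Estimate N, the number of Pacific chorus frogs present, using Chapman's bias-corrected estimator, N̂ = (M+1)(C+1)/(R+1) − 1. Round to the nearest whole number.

N̂ = (428+1)(907+1)/(132+1) − 1 = 429·908/133 − 1
= 389532/133 − 1 ≈ 2928.8 − 1 ≈ 2927.8 → 2928

N ≈ 2928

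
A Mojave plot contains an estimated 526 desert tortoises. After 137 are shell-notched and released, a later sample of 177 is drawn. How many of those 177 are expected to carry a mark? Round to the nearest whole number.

The marked fraction of the population is 137/526, so in a sample of 177 expect C·(M/N) marked.
E[R] = 137 × 177 / 526 = 24249 / 526 ≈ 46.1 → 46

expected recaptures ≈ 46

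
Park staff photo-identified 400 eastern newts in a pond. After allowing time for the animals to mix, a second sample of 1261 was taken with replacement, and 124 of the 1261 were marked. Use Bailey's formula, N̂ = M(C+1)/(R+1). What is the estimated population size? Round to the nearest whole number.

N ≈ 4038

N̂ = 400·(1261+1)/(124+1) = 400·1262/125 = 504800/125 ≈ 4038.4 → 4038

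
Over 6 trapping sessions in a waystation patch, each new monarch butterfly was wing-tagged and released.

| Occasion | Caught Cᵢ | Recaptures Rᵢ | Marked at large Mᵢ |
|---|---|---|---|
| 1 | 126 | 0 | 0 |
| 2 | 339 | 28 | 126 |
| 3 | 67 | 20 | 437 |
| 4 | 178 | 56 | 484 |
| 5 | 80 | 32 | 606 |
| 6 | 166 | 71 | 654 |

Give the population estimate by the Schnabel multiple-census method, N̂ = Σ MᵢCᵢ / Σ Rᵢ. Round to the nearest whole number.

Σ MᵢCᵢ = 0·126 + 126·339 + 437·67 + 484·178 + 606·80 + 654·166 = 0 + 42714 + 29279 + 86152 + 48480 + 108564 = 315189
Σ Rᵢ = 0 + 28 + 20 + 56 + 32 + 71 = 207
N̂ = 315189 / 207 ≈ 1522.7 → 1523

N ≈ 1523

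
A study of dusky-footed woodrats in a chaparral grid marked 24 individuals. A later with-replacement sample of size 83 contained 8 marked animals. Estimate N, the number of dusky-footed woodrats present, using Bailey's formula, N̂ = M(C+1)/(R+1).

N = 224

N̂ = 24·(83+1)/(8+1) = 24·84/9 = 2016/9 = 224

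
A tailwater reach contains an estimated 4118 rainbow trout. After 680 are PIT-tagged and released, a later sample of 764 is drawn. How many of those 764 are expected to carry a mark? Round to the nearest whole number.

The marked fraction of the population is 680/4118, so in a sample of 764 expect C·(M/N) marked.
E[R] = 680 × 764 / 4118 = 519520 / 4118 ≈ 126.2 → 126

expected recaptures ≈ 126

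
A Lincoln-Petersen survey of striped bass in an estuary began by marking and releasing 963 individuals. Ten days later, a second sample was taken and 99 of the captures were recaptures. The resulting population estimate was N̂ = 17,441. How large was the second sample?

C = 1793

From N = M·C/R: C = N·R / M = 17441·99 / 963 = 1726659 / 963 = 1793.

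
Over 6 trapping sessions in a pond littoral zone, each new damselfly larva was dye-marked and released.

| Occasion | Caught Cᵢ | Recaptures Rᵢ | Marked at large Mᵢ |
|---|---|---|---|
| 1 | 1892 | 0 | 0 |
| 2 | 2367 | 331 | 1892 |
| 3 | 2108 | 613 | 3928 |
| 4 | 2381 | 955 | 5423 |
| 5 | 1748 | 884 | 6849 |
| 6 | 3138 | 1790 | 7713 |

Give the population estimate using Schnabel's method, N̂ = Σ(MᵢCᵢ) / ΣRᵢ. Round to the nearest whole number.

N ≈ 13,524

Σ MᵢCᵢ = 0·1892 + 1892·2367 + 3928·2108 + 5423·2381 + 6849·1748 + 7713·3138 = 0 + 4478364 + 8280224 + 12912163 + 11972052 + 24203394 = 61846197
Σ Rᵢ = 0 + 331 + 613 + 955 + 884 + 1790 = 4573
N̂ = 61846197 / 4573 ≈ 13524.2 → 13524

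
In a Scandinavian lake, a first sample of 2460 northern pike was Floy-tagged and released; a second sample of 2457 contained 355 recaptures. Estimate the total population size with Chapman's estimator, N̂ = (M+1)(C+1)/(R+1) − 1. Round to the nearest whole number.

N ≈ 16,991

N̂ = (2460+1)(2457+1)/(355+1) − 1 = 2461·2458/356 − 1
= 6049138/356 − 1 ≈ 16992.0 − 1 ≈ 16991.0 → 16991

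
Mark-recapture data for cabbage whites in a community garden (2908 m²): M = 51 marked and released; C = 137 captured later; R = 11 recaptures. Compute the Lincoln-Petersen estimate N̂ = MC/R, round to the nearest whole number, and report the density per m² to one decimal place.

density ≈ 0.2 cabbage whites per m²

N̂ = 51·137/11 = 6987/11 ≈ 635.2 → 635
Density = N̂ / area = 635 / 2908 ≈ 0.22 → 0.2 per m²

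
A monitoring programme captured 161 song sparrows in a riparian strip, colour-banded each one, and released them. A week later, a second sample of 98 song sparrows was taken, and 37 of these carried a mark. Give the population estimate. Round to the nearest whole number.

The marked fraction in the recapture sample should equal the marked fraction in the population: 37/98 = 161/N.
N = (161 × 98) / 37 = 15778 / 37 ≈ 426.4 → 426

N ≈ 426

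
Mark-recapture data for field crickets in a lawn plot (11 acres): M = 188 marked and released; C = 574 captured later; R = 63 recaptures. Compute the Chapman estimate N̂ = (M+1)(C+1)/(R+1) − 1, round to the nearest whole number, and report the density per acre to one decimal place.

density ≈ 154.3 field crickets per acre

N̂ = 189·575/64 − 1 = 108675/64 − 1 ≈ 1697.0 → 1697
Density = N̂ / area = 1697 / 11 ≈ 154.27 → 154.3 per acre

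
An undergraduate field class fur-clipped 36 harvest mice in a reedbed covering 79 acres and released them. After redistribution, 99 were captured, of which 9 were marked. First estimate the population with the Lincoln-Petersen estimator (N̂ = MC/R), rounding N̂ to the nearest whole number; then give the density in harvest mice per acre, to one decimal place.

N̂ = 36·99/9 = 3564/9 = 396
Density = N̂ / area = 396 / 79 ≈ 5.01 → 5.0 per acre

density ≈ 5.0 harvest mice per acre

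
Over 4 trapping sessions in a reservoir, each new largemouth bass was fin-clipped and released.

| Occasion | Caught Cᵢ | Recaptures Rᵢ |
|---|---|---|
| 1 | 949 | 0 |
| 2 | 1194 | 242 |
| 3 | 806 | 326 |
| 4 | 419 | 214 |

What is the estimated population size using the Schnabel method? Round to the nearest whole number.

N ≈ 4684

Marked at large before each occasion: Mᵢ = Σⱼ<ᵢ (Cⱼ − Rⱼ) → M1=0, M2=949, M3=1901, M4=2381
Σ MᵢCᵢ = 0·949 + 949·1194 + 1901·806 + 2381·419 = 0 + 1133106 + 1532206 + 997639 = 3662951
Σ Rᵢ = 0 + 242 + 326 + 214 = 782
N̂ = 3662951 / 782 ≈ 4684.1 → 4684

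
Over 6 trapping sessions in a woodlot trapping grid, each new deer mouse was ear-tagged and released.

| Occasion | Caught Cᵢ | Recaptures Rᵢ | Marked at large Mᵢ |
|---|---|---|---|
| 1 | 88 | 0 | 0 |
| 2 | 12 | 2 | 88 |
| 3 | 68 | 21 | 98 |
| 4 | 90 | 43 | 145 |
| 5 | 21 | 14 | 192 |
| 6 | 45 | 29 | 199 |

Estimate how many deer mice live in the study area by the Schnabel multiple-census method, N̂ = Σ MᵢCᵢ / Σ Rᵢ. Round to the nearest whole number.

N ≈ 310

Σ MᵢCᵢ = 0·88 + 88·12 + 98·68 + 145·90 + 192·21 + 199·45 = 0 + 1056 + 6664 + 13050 + 4032 + 8955 = 33757
Σ Rᵢ = 0 + 2 + 21 + 43 + 14 + 29 = 109
N̂ = 33757 / 109 ≈ 309.7 → 310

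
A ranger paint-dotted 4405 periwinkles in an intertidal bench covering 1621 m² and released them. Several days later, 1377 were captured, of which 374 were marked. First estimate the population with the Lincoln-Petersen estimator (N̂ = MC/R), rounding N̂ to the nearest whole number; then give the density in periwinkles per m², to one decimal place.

density ≈ 10.0 periwinkles per m²

N̂ = 4405·1377/374 = 6065685/374 ≈ 16218.4 → 16218
Density = N̂ / area = 16218 / 1621 ≈ 10.00 → 10.0 per m²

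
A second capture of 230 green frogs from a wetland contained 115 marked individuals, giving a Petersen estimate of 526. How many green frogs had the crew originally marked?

M = 263

From N = M·C/R: M = N·R / C = 526·115 / 230 = 60490 / 230 = 263.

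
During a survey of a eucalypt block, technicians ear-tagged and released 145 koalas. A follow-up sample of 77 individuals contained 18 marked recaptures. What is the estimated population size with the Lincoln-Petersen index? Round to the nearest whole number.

N ≈ 620

N = (145 × 77) / 18 = 11165 / 18 ≈ 620.3 → 620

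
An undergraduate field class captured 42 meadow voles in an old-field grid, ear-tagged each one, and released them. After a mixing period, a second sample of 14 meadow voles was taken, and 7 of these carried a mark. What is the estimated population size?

N = 84

Lincoln-Petersen assumes M/N = R/C, so N = M·C / R.
N = (42 × 14) / 7 = 588 / 7 = 84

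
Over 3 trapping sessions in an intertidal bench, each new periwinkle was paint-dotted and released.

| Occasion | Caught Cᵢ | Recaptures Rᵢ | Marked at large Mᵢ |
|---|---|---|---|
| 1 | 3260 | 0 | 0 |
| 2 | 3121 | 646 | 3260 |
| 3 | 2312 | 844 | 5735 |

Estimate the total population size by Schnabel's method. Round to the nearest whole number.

N ≈ 15,727

Σ MᵢCᵢ = 0·3260 + 3260·3121 + 5735·2312 = 0 + 10174460 + 13259320 = 23433780
Σ Rᵢ = 0 + 646 + 844 = 1490
N̂ = 23433780 / 1490 ≈ 15727.4 → 15727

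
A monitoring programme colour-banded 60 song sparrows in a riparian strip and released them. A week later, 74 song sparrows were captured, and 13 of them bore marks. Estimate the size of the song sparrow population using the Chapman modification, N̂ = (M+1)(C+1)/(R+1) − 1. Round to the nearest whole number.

N ≈ 326

N̂ = (60+1)(74+1)/(13+1) − 1 = 61·75/14 − 1
= 4575/14 − 1 ≈ 326.8 − 1 ≈ 325.8 → 326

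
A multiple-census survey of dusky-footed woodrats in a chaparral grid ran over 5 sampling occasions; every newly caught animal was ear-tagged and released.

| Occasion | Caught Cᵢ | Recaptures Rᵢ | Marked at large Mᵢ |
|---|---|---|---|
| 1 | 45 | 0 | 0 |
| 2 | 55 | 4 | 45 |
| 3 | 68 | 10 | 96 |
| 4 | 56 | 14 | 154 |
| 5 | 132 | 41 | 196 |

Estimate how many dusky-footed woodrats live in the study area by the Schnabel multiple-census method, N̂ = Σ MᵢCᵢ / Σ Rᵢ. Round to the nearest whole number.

Σ MᵢCᵢ = 0·45 + 45·55 + 96·68 + 154·56 + 196·132 = 0 + 2475 + 6528 + 8624 + 25872 = 43499
Σ Rᵢ = 0 + 4 + 10 + 14 + 41 = 69
N̂ = 43499 / 69 ≈ 630.4 → 630

N ≈ 630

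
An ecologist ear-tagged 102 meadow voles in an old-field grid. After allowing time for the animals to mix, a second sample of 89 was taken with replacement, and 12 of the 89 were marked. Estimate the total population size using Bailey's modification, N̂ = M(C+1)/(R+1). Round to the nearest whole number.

N ≈ 706

N̂ = 102·(89+1)/(12+1) = 102·90/13 = 9180/13 ≈ 706.2 → 706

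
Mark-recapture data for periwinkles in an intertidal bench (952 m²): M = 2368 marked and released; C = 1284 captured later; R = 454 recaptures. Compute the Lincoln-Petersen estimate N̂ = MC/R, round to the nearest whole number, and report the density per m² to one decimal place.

N̂ = 2368·1284/454 = 3040512/454 ≈ 6697.2 → 6697
Density = N̂ / area = 6697 / 952 ≈ 7.03 → 7.0 per m²

density ≈ 7.0 periwinkles per m²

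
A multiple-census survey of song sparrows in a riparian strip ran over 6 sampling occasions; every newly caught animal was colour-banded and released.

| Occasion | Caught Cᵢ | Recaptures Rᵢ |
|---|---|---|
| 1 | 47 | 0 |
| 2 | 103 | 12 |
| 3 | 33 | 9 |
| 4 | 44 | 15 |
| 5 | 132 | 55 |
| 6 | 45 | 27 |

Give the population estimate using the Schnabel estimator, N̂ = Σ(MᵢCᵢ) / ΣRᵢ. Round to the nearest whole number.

N ≈ 456

Marked at large before each occasion: Mᵢ = Σⱼ<ᵢ (Cⱼ − Rⱼ) → M1=0, M2=47, M3=138, M4=162, M5=191, M6=268
Σ MᵢCᵢ = 0·47 + 47·103 + 138·33 + 162·44 + 191·132 + 268·45 = 0 + 4841 + 4554 + 7128 + 25212 + 12060 = 53795
Σ Rᵢ = 0 + 12 + 9 + 15 + 55 + 27 = 118
N̂ = 53795 / 118 ≈ 455.9 → 456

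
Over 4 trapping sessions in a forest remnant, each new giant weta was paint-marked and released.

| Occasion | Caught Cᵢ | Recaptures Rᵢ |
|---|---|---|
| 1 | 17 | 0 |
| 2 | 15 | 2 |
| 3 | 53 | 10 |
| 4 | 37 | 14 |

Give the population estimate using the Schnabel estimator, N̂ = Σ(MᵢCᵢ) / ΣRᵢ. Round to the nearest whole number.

Marked at large before each occasion: Mᵢ = Σⱼ<ᵢ (Cⱼ − Rⱼ) → M1=0, M2=17, M3=30, M4=73
Σ MᵢCᵢ = 0·17 + 17·15 + 30·53 + 73·37 = 0 + 255 + 1590 + 2701 = 4546
Σ Rᵢ = 0 + 2 + 10 + 14 = 26
N̂ = 4546 / 26 ≈ 174.8 → 175

N ≈ 175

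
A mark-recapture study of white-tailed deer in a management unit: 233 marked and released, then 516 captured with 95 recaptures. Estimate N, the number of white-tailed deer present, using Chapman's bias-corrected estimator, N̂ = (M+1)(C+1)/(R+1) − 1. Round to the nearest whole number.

N ≈ 1259

N̂ = (233+1)(516+1)/(95+1) − 1 = 234·517/96 − 1
= 120978/96 − 1 ≈ 1260.2 − 1 ≈ 1259.2 → 1259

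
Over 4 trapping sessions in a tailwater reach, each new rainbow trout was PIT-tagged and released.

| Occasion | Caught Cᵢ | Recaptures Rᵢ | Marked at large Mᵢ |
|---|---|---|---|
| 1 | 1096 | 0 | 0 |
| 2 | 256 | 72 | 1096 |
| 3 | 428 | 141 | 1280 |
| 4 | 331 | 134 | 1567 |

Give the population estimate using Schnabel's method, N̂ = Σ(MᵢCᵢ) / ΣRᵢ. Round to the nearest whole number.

N ≈ 3882

Σ MᵢCᵢ = 0·1096 + 1096·256 + 1280·428 + 1567·331 = 0 + 280576 + 547840 + 518677 = 1347093
Σ Rᵢ = 0 + 72 + 141 + 134 = 347
N̂ = 1347093 / 347 ≈ 3882.1 → 3882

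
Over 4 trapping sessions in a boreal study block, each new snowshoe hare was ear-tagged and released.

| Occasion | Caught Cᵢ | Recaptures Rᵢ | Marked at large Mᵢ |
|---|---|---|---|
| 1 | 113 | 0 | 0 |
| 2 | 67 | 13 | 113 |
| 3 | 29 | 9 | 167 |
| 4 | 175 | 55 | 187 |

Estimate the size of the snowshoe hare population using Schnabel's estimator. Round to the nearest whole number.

N ≈ 586

Σ MᵢCᵢ = 0·113 + 113·67 + 167·29 + 187·175 = 0 + 7571 + 4843 + 32725 = 45139
Σ Rᵢ = 0 + 13 + 9 + 55 = 77
N̂ = 45139 / 77 ≈ 586.2 → 586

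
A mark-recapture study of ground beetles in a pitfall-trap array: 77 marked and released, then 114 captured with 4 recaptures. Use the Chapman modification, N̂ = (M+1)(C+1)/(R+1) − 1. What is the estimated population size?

N = 1793

N̂ = (77+1)(114+1)/(4+1) − 1 = 78·115/5 − 1
= 8970/5 − 1 = 1794 − 1 = 1793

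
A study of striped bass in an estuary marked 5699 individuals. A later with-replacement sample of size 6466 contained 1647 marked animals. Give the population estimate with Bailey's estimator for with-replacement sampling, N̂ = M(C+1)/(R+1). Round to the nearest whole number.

N ≈ 22,364

N̂ = 5699·(6466+1)/(1647+1) = 5699·6467/1648 = 36855433/1648 ≈ 22363.7 → 22364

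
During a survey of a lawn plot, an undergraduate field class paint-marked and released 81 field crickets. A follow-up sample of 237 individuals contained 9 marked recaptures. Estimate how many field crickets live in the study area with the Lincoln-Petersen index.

N = 2133

N = (81 × 237) / 9 = 19197 / 9 = 2133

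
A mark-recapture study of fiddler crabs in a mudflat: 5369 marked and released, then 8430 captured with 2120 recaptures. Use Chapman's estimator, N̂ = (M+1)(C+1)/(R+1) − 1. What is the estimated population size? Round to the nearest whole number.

N̂ = (5369+1)(8430+1)/(2120+1) − 1 = 5370·8431/2121 − 1
= 45274470/2121 − 1 ≈ 21345.8 − 1 ≈ 21344.8 → 21345

N ≈ 21,345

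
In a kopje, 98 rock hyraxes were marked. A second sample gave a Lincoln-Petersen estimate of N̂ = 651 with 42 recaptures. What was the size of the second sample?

From N = M·C/R: C = N·R / M = 651·42 / 98 = 27342 / 98 = 279.

C = 279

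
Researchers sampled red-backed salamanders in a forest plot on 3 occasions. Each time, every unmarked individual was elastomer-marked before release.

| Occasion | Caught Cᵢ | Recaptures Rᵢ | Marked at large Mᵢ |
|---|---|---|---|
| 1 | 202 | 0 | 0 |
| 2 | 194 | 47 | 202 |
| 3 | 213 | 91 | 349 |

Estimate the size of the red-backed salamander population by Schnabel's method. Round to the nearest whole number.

N ≈ 823

Σ MᵢCᵢ = 0·202 + 202·194 + 349·213 = 0 + 39188 + 74337 = 113525
Σ Rᵢ = 0 + 47 + 91 = 138
N̂ = 113525 / 138 ≈ 822.6 → 823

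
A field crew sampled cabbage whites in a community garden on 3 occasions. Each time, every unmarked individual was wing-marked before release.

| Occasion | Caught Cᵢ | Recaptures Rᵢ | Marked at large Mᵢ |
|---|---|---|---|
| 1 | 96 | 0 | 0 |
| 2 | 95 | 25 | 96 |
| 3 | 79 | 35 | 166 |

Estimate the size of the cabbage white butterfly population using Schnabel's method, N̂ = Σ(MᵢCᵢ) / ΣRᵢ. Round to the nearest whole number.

Σ MᵢCᵢ = 0·96 + 96·95 + 166·79 = 0 + 9120 + 13114 = 22234
Σ Rᵢ = 0 + 25 + 35 = 60
N̂ = 22234 / 60 ≈ 370.6 → 371

N ≈ 371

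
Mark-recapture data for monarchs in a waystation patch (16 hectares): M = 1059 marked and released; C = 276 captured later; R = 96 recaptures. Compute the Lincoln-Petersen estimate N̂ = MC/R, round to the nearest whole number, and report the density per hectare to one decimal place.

density ≈ 190.3 monarchs per hectare

N̂ = 1059·276/96 = 292284/96 ≈ 3044.6 → 3045
Density = N̂ / area = 3045 / 16 ≈ 190.31 → 190.3 per hectare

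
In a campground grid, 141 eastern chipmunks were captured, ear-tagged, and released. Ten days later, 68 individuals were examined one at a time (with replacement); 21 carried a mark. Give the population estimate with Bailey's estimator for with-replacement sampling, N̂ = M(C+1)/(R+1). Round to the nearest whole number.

N ≈ 442

N̂ = 141·(68+1)/(21+1) = 141·69/22 = 9729/22 ≈ 442.2 → 442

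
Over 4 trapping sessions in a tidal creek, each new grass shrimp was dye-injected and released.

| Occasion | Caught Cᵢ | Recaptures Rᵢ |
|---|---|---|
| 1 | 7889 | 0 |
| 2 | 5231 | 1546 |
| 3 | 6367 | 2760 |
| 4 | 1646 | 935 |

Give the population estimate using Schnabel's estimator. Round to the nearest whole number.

N ≈ 26,702

Marked at large before each occasion: Mᵢ = Σⱼ<ᵢ (Cⱼ − Rⱼ) → M1=0, M2=7889, M3=11574, M4=15181
Σ MᵢCᵢ = 0·7889 + 7889·5231 + 11574·6367 + 15181·1646 = 0 + 41267359 + 73691658 + 24987926 = 139946943
Σ Rᵢ = 0 + 1546 + 2760 + 935 = 5241
N̂ = 139946943 / 5241 ≈ 26702.3 → 26702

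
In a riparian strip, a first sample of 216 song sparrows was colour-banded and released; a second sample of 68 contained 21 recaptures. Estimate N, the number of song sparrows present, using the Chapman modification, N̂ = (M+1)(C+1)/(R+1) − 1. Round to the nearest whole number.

N ≈ 680

N̂ = (216+1)(68+1)/(21+1) − 1 = 217·69/22 − 1
= 14973/22 − 1 ≈ 680.6 − 1 ≈ 679.6 → 680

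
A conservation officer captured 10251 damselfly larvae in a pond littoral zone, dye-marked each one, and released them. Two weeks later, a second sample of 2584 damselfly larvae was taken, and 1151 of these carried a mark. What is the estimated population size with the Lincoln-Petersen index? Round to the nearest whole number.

N = (10251 × 2584) / 1151 = 26488584 / 1151 ≈ 23013.5 → 23014

N ≈ 23,014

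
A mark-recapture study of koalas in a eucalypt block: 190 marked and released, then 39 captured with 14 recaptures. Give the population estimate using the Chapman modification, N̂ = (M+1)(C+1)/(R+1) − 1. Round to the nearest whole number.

N ≈ 508

N̂ = (190+1)(39+1)/(14+1) − 1 = 191·40/15 − 1
= 7640/15 − 1 ≈ 509.3 − 1 ≈ 508.3 → 508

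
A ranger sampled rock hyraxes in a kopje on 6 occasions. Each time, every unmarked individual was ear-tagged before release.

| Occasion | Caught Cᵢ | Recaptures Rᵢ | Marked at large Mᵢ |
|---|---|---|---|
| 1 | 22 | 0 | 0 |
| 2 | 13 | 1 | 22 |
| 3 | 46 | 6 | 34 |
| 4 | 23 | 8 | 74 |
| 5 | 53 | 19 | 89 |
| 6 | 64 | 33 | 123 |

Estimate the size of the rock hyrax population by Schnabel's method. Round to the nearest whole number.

N ≈ 241

Σ MᵢCᵢ = 0·22 + 22·13 + 34·46 + 74·23 + 89·53 + 123·64 = 0 + 286 + 1564 + 1702 + 4717 + 7872 = 16141
Σ Rᵢ = 0 + 1 + 6 + 8 + 19 + 33 = 67
N̂ = 16141 / 67 ≈ 240.9 → 241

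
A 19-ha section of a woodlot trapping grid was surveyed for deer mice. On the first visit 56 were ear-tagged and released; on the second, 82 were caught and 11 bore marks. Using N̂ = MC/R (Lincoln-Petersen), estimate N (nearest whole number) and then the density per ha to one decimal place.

N̂ = 56·82/11 = 4592/11 ≈ 417.45 → 417
Density = N̂ / area = 417 / 19 ≈ 21.947 → 21.9 per ha

density ≈ 21.9 deer mice per ha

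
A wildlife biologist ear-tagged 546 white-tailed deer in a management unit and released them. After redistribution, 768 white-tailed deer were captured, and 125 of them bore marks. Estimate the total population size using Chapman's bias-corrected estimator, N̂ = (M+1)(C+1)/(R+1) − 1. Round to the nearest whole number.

N ≈ 3337

N̂ = (546+1)(768+1)/(125+1) − 1 = 547·769/126 − 1
= 420643/126 − 1 ≈ 3338.4 − 1 ≈ 3337.4 → 3337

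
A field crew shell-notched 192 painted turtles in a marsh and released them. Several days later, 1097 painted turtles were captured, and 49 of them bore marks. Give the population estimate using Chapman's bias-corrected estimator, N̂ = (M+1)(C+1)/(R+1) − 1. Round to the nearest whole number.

N̂ = (192+1)(1097+1)/(49+1) − 1 = 193·1098/50 − 1
= 211914/50 − 1 ≈ 4238.3 − 1 ≈ 4237.3 → 4237

N ≈ 4237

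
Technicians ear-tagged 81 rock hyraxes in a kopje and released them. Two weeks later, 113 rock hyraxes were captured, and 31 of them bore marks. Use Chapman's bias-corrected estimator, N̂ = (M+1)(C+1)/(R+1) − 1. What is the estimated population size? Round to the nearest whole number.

N ≈ 291

N̂ = (81+1)(113+1)/(31+1) − 1 = 82·114/32 − 1
= 9348/32 − 1 ≈ 292.1 − 1 ≈ 291.1 → 291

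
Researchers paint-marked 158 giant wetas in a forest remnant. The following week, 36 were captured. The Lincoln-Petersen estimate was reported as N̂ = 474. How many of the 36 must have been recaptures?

From N = M·C/R: R = M·C / N = 158·36 / 474 = 5688 / 474 = 12.

R = 12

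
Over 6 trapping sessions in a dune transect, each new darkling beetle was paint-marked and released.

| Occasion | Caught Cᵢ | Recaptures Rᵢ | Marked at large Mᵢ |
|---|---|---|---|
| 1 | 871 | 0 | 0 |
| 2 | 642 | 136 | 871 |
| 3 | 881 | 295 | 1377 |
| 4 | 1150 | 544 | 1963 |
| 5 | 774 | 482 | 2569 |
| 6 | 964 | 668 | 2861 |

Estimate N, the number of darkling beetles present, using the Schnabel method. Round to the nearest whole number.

Σ MᵢCᵢ = 0·871 + 871·642 + 1377·881 + 1963·1150 + 2569·774 + 2861·964 = 0 + 559182 + 1213137 + 2257450 + 1988406 + 2758004 = 8776179
Σ Rᵢ = 0 + 136 + 295 + 544 + 482 + 668 = 2125
N̂ = 8776179 / 2125 ≈ 4130.0 → 4130

N ≈ 4130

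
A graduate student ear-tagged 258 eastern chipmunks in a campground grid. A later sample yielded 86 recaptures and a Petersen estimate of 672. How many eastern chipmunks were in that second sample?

From N = M·C/R: C = N·R / M = 672·86 / 258 = 57792 / 258 = 224.

C = 224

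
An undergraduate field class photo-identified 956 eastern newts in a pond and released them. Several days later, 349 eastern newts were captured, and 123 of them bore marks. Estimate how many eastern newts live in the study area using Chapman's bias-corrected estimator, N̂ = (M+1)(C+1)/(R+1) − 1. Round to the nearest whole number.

N̂ = (956+1)(349+1)/(123+1) − 1 = 957·350/124 − 1
= 334950/124 − 1 ≈ 2701.2 − 1 ≈ 2700.2 → 2700

N ≈ 2700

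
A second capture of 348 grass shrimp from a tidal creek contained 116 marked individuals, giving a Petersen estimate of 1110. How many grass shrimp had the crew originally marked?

From N = M·C/R: M = N·R / C = 1110·116 / 348 = 128760 / 348 = 370.

M = 370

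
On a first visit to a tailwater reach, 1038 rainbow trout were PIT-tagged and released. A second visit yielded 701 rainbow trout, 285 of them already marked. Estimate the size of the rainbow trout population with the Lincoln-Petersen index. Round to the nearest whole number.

N ≈ 2553

N = (1038 × 701) / 285 = 727638 / 285 ≈ 2553.1 → 2553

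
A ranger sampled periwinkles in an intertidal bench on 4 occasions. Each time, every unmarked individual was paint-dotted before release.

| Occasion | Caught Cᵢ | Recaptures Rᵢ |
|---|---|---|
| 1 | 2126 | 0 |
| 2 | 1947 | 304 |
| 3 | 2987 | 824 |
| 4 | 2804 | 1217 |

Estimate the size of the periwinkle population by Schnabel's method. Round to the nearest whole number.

N ≈ 13,659

Marked at large before each occasion: Mᵢ = Σⱼ<ᵢ (Cⱼ − Rⱼ) → M1=0, M2=2126, M3=3769, M4=5932
Σ MᵢCᵢ = 0·2126 + 2126·1947 + 3769·2987 + 5932·2804 = 0 + 4139322 + 11258003 + 16633328 = 32030653
Σ Rᵢ = 0 + 304 + 824 + 1217 = 2345
N̂ = 32030653 / 2345 ≈ 13659.1 → 13659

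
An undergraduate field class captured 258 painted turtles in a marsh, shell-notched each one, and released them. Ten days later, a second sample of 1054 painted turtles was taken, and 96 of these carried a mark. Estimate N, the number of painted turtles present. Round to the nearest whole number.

N = (258 × 1054) / 96 = 271932 / 96 ≈ 2832.6 → 2833

N ≈ 2833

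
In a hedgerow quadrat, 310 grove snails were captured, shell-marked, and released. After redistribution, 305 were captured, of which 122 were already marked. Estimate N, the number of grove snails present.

The marked fraction in the recapture sample should equal the marked fraction in the population: 122/305 = 310/N.
N = (310 × 305) / 122 = 94550 / 122 = 775

N = 775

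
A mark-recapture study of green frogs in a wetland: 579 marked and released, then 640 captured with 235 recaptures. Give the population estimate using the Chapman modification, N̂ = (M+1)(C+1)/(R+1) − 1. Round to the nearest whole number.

N̂ = (579+1)(640+1)/(235+1) − 1 = 580·641/236 − 1
= 371780/236 − 1 ≈ 1575.3 − 1 ≈ 1574.3 → 1574

N ≈ 1574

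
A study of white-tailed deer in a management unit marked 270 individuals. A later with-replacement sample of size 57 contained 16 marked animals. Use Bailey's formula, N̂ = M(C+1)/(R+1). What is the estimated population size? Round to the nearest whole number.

N̂ = 270·(57+1)/(16+1) = 270·58/17 = 15660/17 ≈ 921.2 → 921

N ≈ 921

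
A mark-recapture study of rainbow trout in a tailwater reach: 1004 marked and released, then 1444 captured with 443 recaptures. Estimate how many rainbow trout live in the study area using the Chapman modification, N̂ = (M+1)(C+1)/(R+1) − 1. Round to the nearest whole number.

N ≈ 3270

N̂ = (1004+1)(1444+1)/(443+1) − 1 = 1005·1445/444 − 1
= 1452225/444 − 1 ≈ 3270.8 − 1 ≈ 3269.8 → 3270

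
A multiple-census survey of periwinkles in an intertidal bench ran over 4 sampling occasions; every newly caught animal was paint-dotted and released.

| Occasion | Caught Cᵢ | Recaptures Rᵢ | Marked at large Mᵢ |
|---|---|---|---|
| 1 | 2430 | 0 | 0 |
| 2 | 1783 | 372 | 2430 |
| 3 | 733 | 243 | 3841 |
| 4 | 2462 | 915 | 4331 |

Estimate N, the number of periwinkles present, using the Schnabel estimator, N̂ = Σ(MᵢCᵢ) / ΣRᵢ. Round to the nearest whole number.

N ≈ 11,641

Σ MᵢCᵢ = 0·2430 + 2430·1783 + 3841·733 + 4331·2462 = 0 + 4332690 + 2815453 + 10662922 = 17811065
Σ Rᵢ = 0 + 372 + 243 + 915 = 1530
N̂ = 17811065 / 1530 ≈ 11641.2 → 11641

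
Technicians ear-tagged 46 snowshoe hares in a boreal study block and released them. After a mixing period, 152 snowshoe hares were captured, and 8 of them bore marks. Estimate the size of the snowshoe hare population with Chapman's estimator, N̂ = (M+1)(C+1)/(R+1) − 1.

N = 798

N̂ = (46+1)(152+1)/(8+1) − 1 = 47·153/9 − 1
= 7191/9 − 1 = 799 − 1 = 798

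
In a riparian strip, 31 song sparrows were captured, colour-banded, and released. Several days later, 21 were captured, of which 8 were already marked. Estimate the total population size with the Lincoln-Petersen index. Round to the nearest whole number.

The marked fraction in the recapture sample should equal the marked fraction in the population: 8/21 = 31/N.
N = (31 × 21) / 8 = 651 / 8 ≈ 81.4 → 81

N ≈ 81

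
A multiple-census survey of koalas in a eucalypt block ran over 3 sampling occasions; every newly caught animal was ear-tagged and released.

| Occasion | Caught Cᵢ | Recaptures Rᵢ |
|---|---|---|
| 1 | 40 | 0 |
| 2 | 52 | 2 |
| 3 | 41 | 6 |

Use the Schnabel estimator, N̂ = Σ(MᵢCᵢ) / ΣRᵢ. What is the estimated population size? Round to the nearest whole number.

N ≈ 721

Marked at large before each occasion: Mᵢ = Σⱼ<ᵢ (Cⱼ − Rⱼ) → M1=0, M2=40, M3=90
Σ MᵢCᵢ = 0·40 + 40·52 + 90·41 = 0 + 2080 + 3690 = 5770
Σ Rᵢ = 0 + 2 + 6 = 8
N̂ = 5770 / 8 ≈ 721.2 → 721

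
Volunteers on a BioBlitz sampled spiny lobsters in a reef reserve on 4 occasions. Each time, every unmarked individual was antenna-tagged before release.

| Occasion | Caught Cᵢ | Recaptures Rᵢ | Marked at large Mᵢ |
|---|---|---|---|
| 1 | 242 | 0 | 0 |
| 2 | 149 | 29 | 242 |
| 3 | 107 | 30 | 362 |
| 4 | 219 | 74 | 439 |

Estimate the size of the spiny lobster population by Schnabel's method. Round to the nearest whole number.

N ≈ 1285

Σ MᵢCᵢ = 0·242 + 242·149 + 362·107 + 439·219 = 0 + 36058 + 38734 + 96141 = 170933
Σ Rᵢ = 0 + 29 + 30 + 74 = 133
N̂ = 170933 / 133 ≈ 1285.2 → 1285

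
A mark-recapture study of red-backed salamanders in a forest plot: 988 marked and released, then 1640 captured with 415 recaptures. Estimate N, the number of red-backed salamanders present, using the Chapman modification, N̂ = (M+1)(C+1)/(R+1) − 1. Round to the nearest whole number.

N̂ = (988+1)(1640+1)/(415+1) − 1 = 989·1641/416 − 1
= 1622949/416 − 1 ≈ 3901.3 − 1 ≈ 3900.3 → 3900

N ≈ 3900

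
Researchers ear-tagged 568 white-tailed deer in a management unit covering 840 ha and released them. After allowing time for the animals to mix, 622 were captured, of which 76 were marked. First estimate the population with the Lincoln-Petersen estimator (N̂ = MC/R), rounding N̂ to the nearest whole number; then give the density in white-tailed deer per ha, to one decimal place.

density ≈ 5.5 white-tailed deer per ha

N̂ = 568·622/76 = 353296/76 ≈ 4648.6 → 4649
Density = N̂ / area = 4649 / 840 ≈ 5.53 → 5.5 per ha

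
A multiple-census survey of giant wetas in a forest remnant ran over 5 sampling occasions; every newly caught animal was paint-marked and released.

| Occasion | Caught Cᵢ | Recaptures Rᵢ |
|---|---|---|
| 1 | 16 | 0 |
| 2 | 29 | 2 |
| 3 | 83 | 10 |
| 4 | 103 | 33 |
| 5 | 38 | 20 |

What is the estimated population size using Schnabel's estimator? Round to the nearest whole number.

Marked at large before each occasion: Mᵢ = Σⱼ<ᵢ (Cⱼ − Rⱼ) → M1=0, M2=16, M3=43, M4=116, M5=186
Σ MᵢCᵢ = 0·16 + 16·29 + 43·83 + 116·103 + 186·38 = 0 + 464 + 3569 + 11948 + 7068 = 23049
Σ Rᵢ = 0 + 2 + 10 + 33 + 20 = 65
N̂ = 23049 / 65 ≈ 354.6 → 355

N ≈ 355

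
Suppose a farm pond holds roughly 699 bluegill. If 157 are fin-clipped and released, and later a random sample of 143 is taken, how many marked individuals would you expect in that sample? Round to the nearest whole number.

expected recaptures ≈ 32

The marked fraction of the population is 157/699, so in a sample of 143 expect C·(M/N) marked.
E[R] = 157 × 143 / 699 = 22451 / 699 ≈ 32.1 → 32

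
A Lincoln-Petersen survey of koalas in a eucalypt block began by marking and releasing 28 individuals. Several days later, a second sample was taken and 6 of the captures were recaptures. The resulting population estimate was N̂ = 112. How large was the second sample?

From N = M·C/R: C = N·R / M = 112·6 / 28 = 672 / 28 = 24.

C = 24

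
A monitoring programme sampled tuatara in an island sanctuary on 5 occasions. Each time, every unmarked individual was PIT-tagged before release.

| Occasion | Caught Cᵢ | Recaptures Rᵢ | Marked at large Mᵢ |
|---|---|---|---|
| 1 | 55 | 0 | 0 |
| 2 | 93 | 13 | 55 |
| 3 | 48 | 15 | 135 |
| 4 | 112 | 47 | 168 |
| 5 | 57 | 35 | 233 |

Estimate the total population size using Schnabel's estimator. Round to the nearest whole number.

N ≈ 397

Σ MᵢCᵢ = 0·55 + 55·93 + 135·48 + 168·112 + 233·57 = 0 + 5115 + 6480 + 18816 + 13281 = 43692
Σ Rᵢ = 0 + 13 + 15 + 47 + 35 = 110
N̂ = 43692 / 110 ≈ 397.2 → 397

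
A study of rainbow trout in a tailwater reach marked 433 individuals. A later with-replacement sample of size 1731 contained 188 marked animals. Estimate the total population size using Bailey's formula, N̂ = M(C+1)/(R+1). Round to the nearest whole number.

N̂ = 433·(1731+1)/(188+1) = 433·1732/189 = 749956/189 ≈ 3968.0 → 3968

N ≈ 3968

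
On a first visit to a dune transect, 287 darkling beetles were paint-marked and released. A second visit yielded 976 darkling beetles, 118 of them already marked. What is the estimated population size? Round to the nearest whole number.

If marked individuals mix randomly, R/C ≈ M/N, giving N ≈ M·C/R.
N = (287 × 976) / 118 = 280112 / 118 ≈ 2373.8 → 2374

N ≈ 2374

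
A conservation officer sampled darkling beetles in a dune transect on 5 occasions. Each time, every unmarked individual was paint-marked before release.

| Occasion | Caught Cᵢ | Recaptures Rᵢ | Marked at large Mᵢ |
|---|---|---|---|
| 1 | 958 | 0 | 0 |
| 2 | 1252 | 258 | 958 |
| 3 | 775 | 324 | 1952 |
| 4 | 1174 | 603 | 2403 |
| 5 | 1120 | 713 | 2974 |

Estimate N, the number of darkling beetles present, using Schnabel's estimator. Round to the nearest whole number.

N ≈ 4670

Σ MᵢCᵢ = 0·958 + 958·1252 + 1952·775 + 2403·1174 + 2974·1120 = 0 + 1199416 + 1512800 + 2821122 + 3330880 = 8864218
Σ Rᵢ = 0 + 258 + 324 + 603 + 713 = 1898
N̂ = 8864218 / 1898 ≈ 4670.3 → 4670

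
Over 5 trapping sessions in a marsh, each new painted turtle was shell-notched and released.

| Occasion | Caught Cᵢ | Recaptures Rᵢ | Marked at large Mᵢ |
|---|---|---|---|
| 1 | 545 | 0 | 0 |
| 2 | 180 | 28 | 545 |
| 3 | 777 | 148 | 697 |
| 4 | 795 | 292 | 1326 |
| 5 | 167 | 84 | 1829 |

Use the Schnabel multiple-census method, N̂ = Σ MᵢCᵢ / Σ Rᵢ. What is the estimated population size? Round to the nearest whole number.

Σ MᵢCᵢ = 0·545 + 545·180 + 697·777 + 1326·795 + 1829·167 = 0 + 98100 + 541569 + 1054170 + 305443 = 1999282
Σ Rᵢ = 0 + 28 + 148 + 292 + 84 = 552
N̂ = 1999282 / 552 ≈ 3621.9 → 3622

N ≈ 3622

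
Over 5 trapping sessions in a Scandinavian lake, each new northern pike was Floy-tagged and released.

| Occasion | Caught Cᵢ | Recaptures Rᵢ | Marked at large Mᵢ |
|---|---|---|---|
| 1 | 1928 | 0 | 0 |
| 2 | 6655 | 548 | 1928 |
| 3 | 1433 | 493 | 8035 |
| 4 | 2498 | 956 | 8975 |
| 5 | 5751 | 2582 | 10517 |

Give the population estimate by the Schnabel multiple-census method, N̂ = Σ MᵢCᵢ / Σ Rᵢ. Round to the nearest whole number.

N ≈ 23,422

Σ MᵢCᵢ = 0·1928 + 1928·6655 + 8035·1433 + 8975·2498 + 10517·5751 = 0 + 12830840 + 11514155 + 22419550 + 60483267 = 107247812
Σ Rᵢ = 0 + 548 + 493 + 956 + 2582 = 4579
N̂ = 107247812 / 4579 ≈ 23421.7 → 23422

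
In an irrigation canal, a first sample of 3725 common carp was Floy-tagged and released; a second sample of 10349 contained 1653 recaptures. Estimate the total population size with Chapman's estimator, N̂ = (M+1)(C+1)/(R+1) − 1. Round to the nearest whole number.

N ≈ 23,315

N̂ = (3725+1)(10349+1)/(1653+1) − 1 = 3726·10350/1654 − 1
= 38564100/1654 − 1 ≈ 23315.7 − 1 ≈ 23314.7 → 23315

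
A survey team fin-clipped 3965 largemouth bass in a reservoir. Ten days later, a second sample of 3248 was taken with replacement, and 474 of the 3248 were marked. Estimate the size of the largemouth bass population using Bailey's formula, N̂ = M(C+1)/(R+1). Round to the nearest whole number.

N ≈ 27,121

N̂ = 3965·(3248+1)/(474+1) = 3965·3249/475 = 12882285/475 ≈ 27120.6 → 27121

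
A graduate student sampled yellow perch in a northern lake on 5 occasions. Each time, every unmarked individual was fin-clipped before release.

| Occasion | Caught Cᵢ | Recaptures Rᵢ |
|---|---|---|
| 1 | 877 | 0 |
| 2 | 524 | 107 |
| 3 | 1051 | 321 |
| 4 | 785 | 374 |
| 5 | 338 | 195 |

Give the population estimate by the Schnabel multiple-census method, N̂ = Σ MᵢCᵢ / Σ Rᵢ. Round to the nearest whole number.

Marked at large before each occasion: Mᵢ = Σⱼ<ᵢ (Cⱼ − Rⱼ) → M1=0, M2=877, M3=1294, M4=2024, M5=2435
Σ MᵢCᵢ = 0·877 + 877·524 + 1294·1051 + 2024·785 + 2435·338 = 0 + 459548 + 1359994 + 1588840 + 823030 = 4231412
Σ Rᵢ = 0 + 107 + 321 + 374 + 195 = 997
N̂ = 4231412 / 997 ≈ 4244.1 → 4244

N ≈ 4244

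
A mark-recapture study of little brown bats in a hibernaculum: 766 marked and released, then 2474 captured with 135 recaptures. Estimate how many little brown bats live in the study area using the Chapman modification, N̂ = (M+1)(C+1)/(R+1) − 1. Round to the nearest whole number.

N̂ = (766+1)(2474+1)/(135+1) − 1 = 767·2475/136 − 1
= 1898325/136 − 1 ≈ 13958.3 − 1 ≈ 13957.3 → 13957

N ≈ 13,957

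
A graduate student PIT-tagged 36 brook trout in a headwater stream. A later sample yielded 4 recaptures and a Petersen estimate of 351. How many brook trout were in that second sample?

From N = M·C/R: C = N·R / M = 351·4 / 36 = 1404 / 36 = 39.

C = 39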